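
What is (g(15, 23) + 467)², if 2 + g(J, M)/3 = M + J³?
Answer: 113529025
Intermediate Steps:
g(J, M) = -6 + 3*M + 3*J³ (g(J, M) = -6 + 3*(M + J³) = -6 + (3*M + 3*J³) = -6 + 3*M + 3*J³)
(g(15, 23) + 467)² = ((-6 + 3*23 + 3*15³) + 467)² = ((-6 + 69 + 3*3375) + 467)² = ((-6 + 69 + 10125) + 467)² = (10188 + 467)² = 10655² = 113529025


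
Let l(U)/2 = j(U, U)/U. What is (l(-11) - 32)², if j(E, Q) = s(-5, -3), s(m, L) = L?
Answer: 119716/121 ≈ 989.39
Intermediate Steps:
j(E, Q) = -3
l(U) = -6/U (l(U) = 2*(-3/U) = -6/U)
(l(-11) - 32)² = (-6/(-11) - 32)² = (-6*(-1/11) - 32)² = (6/11 - 32)² = (-346/11)² = 119716/121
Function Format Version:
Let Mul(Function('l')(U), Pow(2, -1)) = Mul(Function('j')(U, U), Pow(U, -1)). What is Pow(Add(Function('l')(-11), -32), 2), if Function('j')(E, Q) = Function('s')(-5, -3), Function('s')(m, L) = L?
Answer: Rational(119716, 121) ≈ 989.39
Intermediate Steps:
Function('j')(E, Q) = -3
Function('l')(U) = Mul(-6, Pow(U, -1)) (Function('l')(U) = Mul(2, Mul(-3, Pow(U, -1))) = Mul(-6, Pow(U, -1)))
Pow(Add(Function('l')(-11), -32), 2) = Pow(Add(Mul(-6, Pow(-11, -1)), -32), 2) = Pow(Add(Mul(-6, Rational(-1, 11)), -32), 2) = Pow(Add(Rational(6, 11), -32), 2) = Pow(Rational(-346, 11), 2) = Rational(119716, 121)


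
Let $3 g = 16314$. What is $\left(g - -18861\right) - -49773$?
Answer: $74072$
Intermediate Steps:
$g = 5438$ ($g = \frac{1}{3} \cdot 16314 = 5438$)
$\left(g - -18861\right) - -49773 = \left(5438 - -18861\right) - -49773 = \left(5438 + 18861\right) + 49773 = 24299 + 49773 = 74072$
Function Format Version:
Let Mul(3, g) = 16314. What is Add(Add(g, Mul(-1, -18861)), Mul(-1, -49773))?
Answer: 74072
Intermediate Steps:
g = 5438 (g = Mul(Rational(1, 3), 16314) = 5438)
Add(Add(g, Mul(-1, -18861)), Mul(-1, -49773)) = Add(Add(5438, Mul(-1, -18861)), Mul(-1, -49773)) = Add(Add(5438, 18861), 49773) = Add(24299, 49773) = 74072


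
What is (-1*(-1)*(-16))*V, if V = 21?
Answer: -336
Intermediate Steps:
(-1*(-1)*(-16))*V = (-1*(-1)*(-16))*21 = (1*(-16))*21 = -16*21 = -336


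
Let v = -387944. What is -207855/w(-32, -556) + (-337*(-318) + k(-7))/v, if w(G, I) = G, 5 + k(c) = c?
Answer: 10079083899/1551776 ≈ 6495.2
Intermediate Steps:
k(c) = -5 + c
-207855/w(-32, -556) + (-337*(-318) + k(-7))/v = -207855/(-32) + (-337*(-318) + (-5 - 7))/(-387944) = -207855*(-1/32) + (107166 - 12)*(-1/387944) = 207855/32 + 107154*(-1/387944) = 207855/32 - 53577/193972 = 10079083899/1551776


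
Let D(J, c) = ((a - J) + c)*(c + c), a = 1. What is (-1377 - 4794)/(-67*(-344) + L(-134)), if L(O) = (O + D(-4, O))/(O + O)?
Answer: -12342/45839 ≈ -0.26925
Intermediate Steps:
D(J, c) = 2*c*(1 + c - J) (D(J, c) = ((1 - J) + c)*(c + c) = (1 + c - J)*(2*c) = 2*c*(1 + c - J))
L(O) = (O + 2*O*(5 + O))/(2*O) (L(O) = (O + 2*O*(1 + O - 1*(-4)))/(O + O) = (O + 2*O*(1 + O + 4))/((2*O)) = (O + 2*O*(5 + O))*(1/(2*O)) = (O + 2*O*(5 + O))/(2*O))
(-1377 - 4794)/(-67*(-344) + L(-134)) = (-1377 - 4794)/(-67*(-344) + (11/2 - 134)) = -6171/(23048 - 257/2) = -6171/45839/2 = -6171*2/45839 = -12342/45839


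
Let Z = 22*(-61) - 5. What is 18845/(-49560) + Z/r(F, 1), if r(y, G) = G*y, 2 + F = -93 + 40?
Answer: 13144169/545160 ≈ 24.111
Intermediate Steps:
Z = -1347 (Z = -1342 - 5 = -1347)
F = -55 (F = -2 + (-93 + 40) = -2 - 53 = -55)
18845/(-49560) + Z/r(F, 1) = 18845/(-49560) - 1347/(1*(-55)) = 18845*(-1/49560) - 1347/(-55) = -3769/9912 - 1347*(-1/55) = -3769/9912 + 1347/55 = 13144169/545160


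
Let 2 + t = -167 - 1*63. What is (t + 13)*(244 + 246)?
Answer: -107310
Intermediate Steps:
t = -232 (t = -2 + (-167 - 1*63) = -2 + (-167 - 63) = -2 - 230 = -232)
(t + 13)*(244 + 246) = (-232 + 13)*(244 + 246) = -219*490 = -107310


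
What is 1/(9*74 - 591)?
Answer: 1/75 ≈ 0.013333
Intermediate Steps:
1/(9*74 - 591) = 1/(666 - 591) = 1/75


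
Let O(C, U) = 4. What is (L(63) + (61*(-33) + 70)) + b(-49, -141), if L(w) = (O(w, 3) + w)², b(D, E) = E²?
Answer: 22427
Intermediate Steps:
L(w) = (4 + w)²
(L(63) + (61*(-33) + 70)) + b(-49, -141) = ((4 + 63)² + (61*(-33) + 70)) + (-141)² = (67² + (-2013 + 70)) + 19881 = (4489 - 1943) + 19881 = 2546 + 19881 = 22427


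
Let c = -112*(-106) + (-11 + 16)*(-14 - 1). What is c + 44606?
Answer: 56403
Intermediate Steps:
c = 11797 (c = 11872 + 5*(-15) = 11872 - 75 = 11797)
c + 44606 = 11797 + 44606 = 56403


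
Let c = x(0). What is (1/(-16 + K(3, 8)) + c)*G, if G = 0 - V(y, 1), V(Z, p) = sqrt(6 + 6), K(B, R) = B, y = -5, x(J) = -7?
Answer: 184*sqrt(3)/13 ≈ 24.515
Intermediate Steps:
V(Z, p) = 2*sqrt(3) (V(Z, p) = sqrt(12) = 2*sqrt(3))
c = -7
G = -2*sqrt(3) (G = 0 - 2*sqrt(3) = -2*sqrt(3) ≈ -3.4641)
(1/(-16 + K(3, 8)) + c)*G = (1/(-16 + 3) - 7)*(-2*sqrt(3)) = (1/(-13) - 7)*(-2*sqrt(3)) = (-1/13 - 7)*(-2*sqrt(3)) = -(-184)*sqrt(3)/13 = 184*sqrt(3)/13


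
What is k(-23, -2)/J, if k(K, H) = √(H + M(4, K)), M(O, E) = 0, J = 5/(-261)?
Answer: -261*I*√2/5 ≈ -73.822*I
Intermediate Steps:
J = -5/261 (J = 5*(-1/261) = -5/261 ≈ -0.019157)
k(K, H) = √H (k(K, H) = √(H + 0) = √H)
k(-23, -2)/J = √(-2)/(-5/261) = (I*√2)*(-261/5) = -261*I*√2/5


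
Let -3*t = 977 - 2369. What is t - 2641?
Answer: -2177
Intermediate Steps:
t = 464 (t = -(977 - 2369)/3 = -1/3*(-1392) = 464)
t - 2641 = 464 - 2641 = -2177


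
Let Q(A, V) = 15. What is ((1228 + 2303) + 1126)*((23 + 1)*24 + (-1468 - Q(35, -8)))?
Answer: -4223899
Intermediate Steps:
((1228 + 2303) + 1126)*((23 + 1)*24 + (-1468 - Q(35, -8))) = ((1228 + 2303) + 1126)*((23 + 1)*24 + (-1468 - 1*15)) = (3531 + 1126)*(24*24 + (-1468 - 15)) = 4657*(576 - 1483) = 4657*(-907) = -4223899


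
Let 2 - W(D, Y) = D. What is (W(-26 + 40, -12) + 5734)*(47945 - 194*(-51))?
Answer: 330954758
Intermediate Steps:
W(D, Y) = 2 - D
(W(-26 + 40, -12) + 5734)*(47945 - 194*(-51)) = ((2 - (-26 + 40)) + 5734)*(47945 - 194*(-51)) = ((2 - 1*14) + 5734)*(47945 + 9894) = ((2 - 14) + 5734)*57839 = (-12 + 5734)*57839 = 5722*57839 = 330954758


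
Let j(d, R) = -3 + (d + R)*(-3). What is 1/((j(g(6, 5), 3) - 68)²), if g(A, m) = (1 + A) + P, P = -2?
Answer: 1/9025 ≈ 0.00011080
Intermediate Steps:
g(A, m) = -1 + A (g(A, m) = (1 + A) - 2 = -1 + A)
j(d, R) = -3 - 3*R - 3*d (j(d, R) = -3 + (R + d)*(-3) = -3 + (-3*R - 3*d) = -3 - 3*R - 3*d)
1/((j(g(6, 5), 3) - 68)²) = 1/(((-3 - 3*3 - 3*(-1 + 6)) - 68)²) = 1/(((-3 - 9 - 3*5) - 68)²) = 1/(((-3 - 9 - 15) - 68)²) = 1/((-27 - 68)²) = 1/((-95)²) = 1/9025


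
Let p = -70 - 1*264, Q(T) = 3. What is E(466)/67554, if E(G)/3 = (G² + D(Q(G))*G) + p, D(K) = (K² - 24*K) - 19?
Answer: 89305/11259 ≈ 7.9319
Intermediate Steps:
p = -334 (p = -70 - 264 = -334)
D(K) = -19 + K² - 24*K
E(G) = -1002 - 246*G + 3*G² (E(G) = 3*((G² + (-19 + 3² - 24*3)*G) - 334) = 3*((G² + (-19 + 9 - 72)*G) - 334) = 3*((G² - 82*G) - 334) = 3*(-334 + G² - 82*G) = -1002 - 246*G + 3*G²)
E(466)/67554 = (-1002 - 246*466 + 3*466²)/67554 = (-1002 - 114636 + 3*217156)*(1/67554) = (-1002 - 114636 + 651468)*(1/67554) = 535830*(1/67554) = 89305/11259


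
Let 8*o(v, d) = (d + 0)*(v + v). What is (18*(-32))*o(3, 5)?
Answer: -2160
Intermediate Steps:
o(v, d) = d*v/4 (o(v, d) = ((d + 0)*(v + v))/8 = (d*(2*v))/8 = (2*d*v)/8 = d*v/4)
(18*(-32))*o(3, 5) = (18*(-32))*((1/4)*5*3) = -576*15/4 = -2160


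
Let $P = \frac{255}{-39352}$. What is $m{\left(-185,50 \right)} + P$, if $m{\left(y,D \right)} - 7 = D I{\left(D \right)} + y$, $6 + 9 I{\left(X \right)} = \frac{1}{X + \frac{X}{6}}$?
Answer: $- \frac{174570827}{826392} \approx -211.24$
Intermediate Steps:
$I{\left(X \right)} = - \frac{2}{3} + \frac{2}{21 X}$ ($I{\left(X \right)} = - \frac{2}{3} + \frac{1}{9 \left(X + \frac{X}{6}\right)} = - \frac{2}{3} + \frac{1}{9 \frac{7 X}{6}} = - \frac{2}{3} + \frac{\frac{6}{7} \frac{1}{X}}{9} = - \frac{2}{3} + \frac{2}{21 X}$)
$m{\left(y,D \right)} = \frac{149}{21} + y - \frac{2 D}{3}$ ($m{\left(y,D \right)} = 7 + \left(D \frac{2 \left(1 - 7 D\right)}{21 D} + y\right) = 7 - \left(- \frac{2}{21} - y + \frac{2 D}{3}\right) = 7 + \left(\frac{2}{21} + y - \frac{2 D}{3}\right) = \frac{149}{21} + y - \frac{2 D}{3}$)
$P = - \frac{255}{39352}$ ($P = 255 \left(- \frac{1}{39352}\right) = - \frac{255}{39352} \approx -0.00648$)
$m{\left(-185,50 \right)} + P = \left(\frac{149}{21} - 185 - \frac{100}{3}\right) - \frac{255}{39352} = - \frac{4436}{21} - \frac{255}{39352} = - \frac{174570827}{826392}$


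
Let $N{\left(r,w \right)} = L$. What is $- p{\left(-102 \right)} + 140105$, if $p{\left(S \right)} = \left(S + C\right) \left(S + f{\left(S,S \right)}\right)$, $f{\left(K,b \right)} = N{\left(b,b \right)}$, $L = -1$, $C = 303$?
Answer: $160808$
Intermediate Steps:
$N{\left(r,w \right)} = -1$
$f{\left(K,b \right)} = -1$
$p{\left(S \right)} = \left(-1 + S\right) \left(303 + S\right)$ ($p{\left(S \right)} = \left(S + 303\right) \left(S - 1\right) = \left(303 + S\right) \left(-1 + S\right) = \left(-1 + S\right) \left(303 + S\right)$)
$- p{\left(-102 \right)} + 140105 = - (-303 + \left(-102\right)^{2} + 302 \left(-102\right)) + 140105 = - (-303 + 10404 - 30804) + 140105 = \left(-1\right) \left(-20703\right) + 140105 = 20703 + 140105 = 160808$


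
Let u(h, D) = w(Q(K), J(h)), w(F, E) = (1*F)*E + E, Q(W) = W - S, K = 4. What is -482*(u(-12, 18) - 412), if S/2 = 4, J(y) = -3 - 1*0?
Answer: 194246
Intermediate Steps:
J(y) = -3 (J(y) = -3 + 0 = -3)
S = 8 (S = 2*4 = 8)
Q(W) = -8 + W (Q(W) = W - 1*8 = W - 8 = -8 + W)
w(F, E) = E + E*F (w(F, E) = F*E + E = E*F + E = E + E*F)
u(h, D) = 9 (u(h, D) = -3*(1 + (-8 + 4)) = -3*(1 - 4) = -3*(-3) = 9)
-482*(u(-12, 18) - 412) = -482*(9 - 412) = -482*(-403) = 194246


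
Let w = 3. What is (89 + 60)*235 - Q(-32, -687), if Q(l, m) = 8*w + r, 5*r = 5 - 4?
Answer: 174954/5 ≈ 34991.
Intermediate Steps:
r = ⅕ (r = (5 - 4)/5 = (⅕)*1 = ⅕ ≈ 0.20000)
Q(l, m) = 121/5 (Q(l, m) = 8*3 + ⅕ = 24 + ⅕ = 121/5)
(89 + 60)*235 - Q(-32, -687) = (89 + 60)*235 - 1*121/5 = 149*235 - 121/5 = 35015 - 121/5 = 174954/5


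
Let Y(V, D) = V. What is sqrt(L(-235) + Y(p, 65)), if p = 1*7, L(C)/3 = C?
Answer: I*sqrt(698) ≈ 26.42*I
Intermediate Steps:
L(C) = 3*C
p = 7
sqrt(L(-235) + Y(p, 65)) = sqrt(3*(-235) + 7) = sqrt(-705 + 7) = sqrt(-698) = I*sqrt(698)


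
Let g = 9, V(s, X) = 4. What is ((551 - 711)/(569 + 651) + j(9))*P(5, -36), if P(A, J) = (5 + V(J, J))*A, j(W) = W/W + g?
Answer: 27090/61 ≈ 444.10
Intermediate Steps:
j(W) = 10 (j(W) = W/W + 9 = 1 + 9 = 10)
P(A, J) = 9*A (P(A, J) = (5 + 4)*A = 9*A)
((551 - 711)/(569 + 651) + j(9))*P(5, -36) = ((551 - 711)/(569 + 651) + 10)*(9*5) = (-160/1220 + 10)*45 = (-160*1/1220 + 10)*45 = (-8/61 + 10)*45 = (602/61)*45 = 27090/61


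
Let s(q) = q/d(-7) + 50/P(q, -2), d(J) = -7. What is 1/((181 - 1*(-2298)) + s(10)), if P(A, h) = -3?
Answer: 21/51679 ≈ 0.00040635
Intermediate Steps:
s(q) = -50/3 - q/7 (s(q) = q/(-7) + 50/(-3) = q*(-1/7) + 50*(-1/3) = -q/7 - 50/3 = -50/3 - q/7)
1/((181 - 1*(-2298)) + s(10)) = 1/((181 - 1*(-2298)) + (-50/3 - 1/7*10)) = 1/((181 + 2298) + (-50/3 - 10/7)) = 1/(2479 - 380/21) = 1/(51679/21) = 21/51679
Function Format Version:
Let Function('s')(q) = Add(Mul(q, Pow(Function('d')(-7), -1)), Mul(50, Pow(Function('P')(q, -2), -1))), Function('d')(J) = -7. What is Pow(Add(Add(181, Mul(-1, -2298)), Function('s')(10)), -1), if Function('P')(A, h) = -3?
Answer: Rational(21, 51679) ≈ 0.00040635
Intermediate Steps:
Function('s')(q) = Add(Rational(-50, 3), Mul(Rational(-1, 7), q)) (Function('s')(q) = Add(Mul(q, Pow(-7, -1)), Mul(50, Pow(-3, -1))) = Add(Mul(q, Rational(-1, 7)), Mul(50, Rational(-1, 3))) = Add(Mul(Rational(-1, 7), q), Rational(-50, 3)) = Add(Rational(-50, 3), Mul(Rational(-1, 7), q)))
Pow(Add(Add(181, Mul(-1, -2298)), Function('s')(10)), -1) = Pow(Add(Add(181, Mul(-1, -2298)), Add(Rational(-50, 3), Mul(Rational(-1, 7), 10))), -1) = Pow(Add(Add(181, 2298), Add(Rational(-50, 3), Rational(-10, 7))), -1) = Pow(Add(2479, Rational(-380, 21)), -1) = Pow(Rational(51679, 21), -1) = Rational(21, 51679)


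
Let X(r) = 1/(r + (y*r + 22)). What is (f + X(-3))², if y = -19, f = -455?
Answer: 1195707241/5776 ≈ 2.0701e+5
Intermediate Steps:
X(r) = 1/(22 - 18*r) (X(r) = 1/(r + (-19*r + 22)) = 1/(r + (22 - 19*r)) = 1/(22 - 18*r))
(f + X(-3))² = (-455 + 1/(2*(11 - 9*(-3))))² = (-455 + 1/(2*(11 + 27)))² = (-455 + (½)/38)² = (-455 + (½)*(1/38))² = (-455 + 1/76)² = (-34579/76)² = 1195707241/5776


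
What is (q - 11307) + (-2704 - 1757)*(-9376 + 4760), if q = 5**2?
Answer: 20580694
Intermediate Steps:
q = 25
(q - 11307) + (-2704 - 1757)*(-9376 + 4760) = (25 - 11307) + (-2704 - 1757)*(-9376 + 4760) = -11282 - 4461*(-4616) = -11282 + 20591976 = 20580694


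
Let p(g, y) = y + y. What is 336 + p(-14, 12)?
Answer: 360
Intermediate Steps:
p(g, y) = 2*y
336 + p(-14, 12) = 336 + 2*12 = 336 + 24 = 360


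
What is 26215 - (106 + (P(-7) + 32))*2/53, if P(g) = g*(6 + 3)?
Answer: 1389245/53 ≈ 26212.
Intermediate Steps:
P(g) = 9*g (P(g) = g*9 = 9*g)
26215 - (106 + (P(-7) + 32))*2/53 = 26215 - (106 + (9*(-7) + 32))*2/53 = 26215 - (106 + (-63 + 32))*2*(1/53) = 26215 - (106 - 31)*2/53 = 26215 - 75*2/53 = 26215 - 1*150/53 = 26215 - 150/53 = 1389245/53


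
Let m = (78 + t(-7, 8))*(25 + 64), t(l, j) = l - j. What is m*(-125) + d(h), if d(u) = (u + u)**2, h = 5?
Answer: -700775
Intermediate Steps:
m = 5607 (m = (78 + (-7 - 1*8))*(25 + 64) = (78 + (-7 - 8))*89 = (78 - 15)*89 = 63*89 = 5607)
d(u) = 4*u**2 (d(u) = (2*u)**2 = 4*u**2)
m*(-125) + d(h) = 5607*(-125) + 4*5**2 = -700875 + 4*25 = -700875 + 100 = -700775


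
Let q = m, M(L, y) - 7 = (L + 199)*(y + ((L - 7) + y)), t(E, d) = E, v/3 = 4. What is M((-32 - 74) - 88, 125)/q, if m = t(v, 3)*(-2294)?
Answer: -21/2294 ≈ -0.0091543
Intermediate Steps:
v = 12 (v = 3*4 = 12)
M(L, y) = 7 + (199 + L)*(-7 + L + 2*y) (M(L, y) = 7 + (L + 199)*(y + ((L - 7) + y)) = 7 + (199 + L)*(y + ((-7 + L) + y)) = 7 + (199 + L)*(y + (-7 + L + y)) = 7 + (199 + L)*(-7 + L + 2*y))
m = -27528 (m = 12*(-2294) = -27528)
q = -27528
M((-32 - 74) - 88, 125)/q = (-1386 + ((-32 - 74) - 88)² + 192*((-32 - 74) - 88) + 398*125 + 2*((-32 - 74) - 88)*125)/(-27528) = (-1386 + (-106 - 88)² + 192*(-106 - 88) + 49750 + 2*(-106 - 88)*125)*(-1/27528) = (-1386 + (-194)² + 192*(-194) + 49750 + 2*(-194)*125)*(-1/27528) = (-1386 + 37636 - 37248 + 49750 - 48500)*(-1/27528) = 252*(-1/27528) = -21/2294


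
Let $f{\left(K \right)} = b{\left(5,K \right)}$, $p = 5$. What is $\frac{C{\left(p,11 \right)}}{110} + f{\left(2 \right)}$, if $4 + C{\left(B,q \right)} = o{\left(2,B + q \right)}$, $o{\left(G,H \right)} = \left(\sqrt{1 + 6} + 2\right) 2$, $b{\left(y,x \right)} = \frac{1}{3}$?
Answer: $\frac{1}{3} + \frac{\sqrt{7}}{55} \approx 0.38144$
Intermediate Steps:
$b{\left(y,x \right)} = \frac{1}{3}$
$f{\left(K \right)} = \frac{1}{3}$
$o{\left(G,H \right)} = 4 + 2 \sqrt{7}$ ($o{\left(G,H \right)} = \left(\sqrt{7} + 2\right) 2 = \left(2 + \sqrt{7}\right) 2 = 4 + 2 \sqrt{7}$)
$C{\left(B,q \right)} = 2 \sqrt{7}$ ($C{\left(B,q \right)} = -4 + \left(4 + 2 \sqrt{7}\right) = 2 \sqrt{7}$)
$\frac{C{\left(p,11 \right)}}{110} + f{\left(2 \right)} = \frac{2 \sqrt{7}}{110} + \frac{1}{3} = \frac{\sqrt{7}}{55} + \frac{1}{3} = \frac{1}{3} + \frac{\sqrt{7}}{55}$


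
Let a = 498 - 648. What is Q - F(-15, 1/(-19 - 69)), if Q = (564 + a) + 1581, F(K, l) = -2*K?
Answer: 1965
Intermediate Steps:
a = -150
Q = 1995 (Q = (564 - 150) + 1581 = 414 + 1581 = 1995)
Q - F(-15, 1/(-19 - 69)) = 1995 - (-2)*(-15) = 1995 - 1*30 = 1995 - 30 = 1965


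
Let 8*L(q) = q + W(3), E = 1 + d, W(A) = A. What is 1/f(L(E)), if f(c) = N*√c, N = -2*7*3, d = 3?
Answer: -√14/147 ≈ -0.025453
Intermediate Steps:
E = 4 (E = 1 + 3 = 4)
N = -42 (N = -14*3 = -42)
L(q) = 3/8 + q/8 (L(q) = (q + 3)/8 = (3 + q)/8 = 3/8 + q/8)
f(c) = -42*√c
1/f(L(E)) = 1/(-42*√(3/8 + (⅛)*4)) = 1/(-42*√(3/8 + ½)) = 1/(-21*√14/2) = -√14/147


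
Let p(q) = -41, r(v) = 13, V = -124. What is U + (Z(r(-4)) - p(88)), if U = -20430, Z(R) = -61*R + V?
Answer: -21306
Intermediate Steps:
Z(R) = -124 - 61*R (Z(R) = -61*R - 124 = -124 - 61*R)
U + (Z(r(-4)) - p(88)) = -20430 + ((-124 - 61*13) - 1*(-41)) = -20430 + ((-124 - 793) + 41) = -20430 + (-917 + 41) = -20430 - 876 = -21306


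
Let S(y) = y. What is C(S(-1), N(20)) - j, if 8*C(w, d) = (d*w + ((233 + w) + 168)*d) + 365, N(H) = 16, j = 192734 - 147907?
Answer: -351867/8 ≈ -43983.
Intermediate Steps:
j = 44827
C(w, d) = 365/8 + d*w/8 + d*(401 + w)/8 (C(w, d) = ((d*w + ((233 + w) + 168)*d) + 365)/8 = ((d*w + (401 + w)*d) + 365)/8 = ((d*w + d*(401 + w)) + 365)/8 = (365 + d*w + d*(401 + w))/8 = 365/8 + d*w/8 + d*(401 + w)/8)
C(S(-1), N(20)) - j = (365/8 + (401/8)*16 + (¼)*16*(-1)) - 1*44827 = (365/8 + 802 - 4) - 44827 = 6749/8 - 44827 = -351867/8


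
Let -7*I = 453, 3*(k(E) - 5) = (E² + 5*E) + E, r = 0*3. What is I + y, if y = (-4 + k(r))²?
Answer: -446/7 ≈ -63.714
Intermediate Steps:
r = 0
k(E) = 5 + 2*E + E²/3 (k(E) = 5 + ((E² + 5*E) + E)/3 = 5 + (E² + 6*E)/3 = 5 + (2*E + E²/3) = 5 + 2*E + E²/3)
I = -453/7 (I = -⅐*453 = -453/7 ≈ -64.714)
y = 1 (y = (-4 + (5 + 2*0 + (⅓)*0²))² = (-4 + (5 + 0 + (⅓)*0))² = (-4 + (5 + 0 + 0))² = (-4 + 5)² = 1² = 1)
I + y = -453/7 + 1 = -446/7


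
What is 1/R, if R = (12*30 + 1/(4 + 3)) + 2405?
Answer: 7/19356 ≈ 0.00036165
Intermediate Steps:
R = 19356/7 (R = (360 + 1/7) + 2405 = 2521/7 + 2405 = 19356/7 ≈ 2765.1)
1/R = 1/(19356/7) = 7/19356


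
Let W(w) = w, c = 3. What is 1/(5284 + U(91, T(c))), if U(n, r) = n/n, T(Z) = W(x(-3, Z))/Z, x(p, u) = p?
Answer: 1/5285 ≈ 0.00018921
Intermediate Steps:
T(Z) = -3/Z
U(n, r) = 1
1/(5284 + U(91, T(c))) = 1/(5284 + 1) = 1/5285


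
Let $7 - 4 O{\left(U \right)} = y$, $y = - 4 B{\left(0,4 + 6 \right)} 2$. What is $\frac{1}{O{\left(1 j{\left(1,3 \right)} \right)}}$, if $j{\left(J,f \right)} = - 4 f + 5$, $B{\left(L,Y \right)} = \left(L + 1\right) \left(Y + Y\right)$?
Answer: $\frac{4}{167} \approx 0.023952$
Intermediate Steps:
$B{\left(L,Y \right)} = 2 Y \left(1 + L\right)$ ($B{\left(L,Y \right)} = \left(1 + L\right) 2 Y = 2 Y \left(1 + L\right)$)
$j{\left(J,f \right)} = 5 - 4 f$
$y = -160$ ($y = - 4 \cdot 2 \left(4 + 6\right) \left(1 + 0\right) 2 = - 4 \cdot 2 \cdot 10 \cdot 1 \cdot 2 = \left(-4\right) 20 \cdot 2 = \left(-80\right) 2 = -160$)
$O{\left(U \right)} = \frac{167}{4}$ ($O{\left(U \right)} = \frac{7}{4} - -40 = \frac{7}{4} + 40 = \frac{167}{4}$)
$\frac{1}{O{\left(1 j{\left(1,3 \right)} \right)}} = \frac{1}{\frac{167}{4}} = \frac{4}{167}$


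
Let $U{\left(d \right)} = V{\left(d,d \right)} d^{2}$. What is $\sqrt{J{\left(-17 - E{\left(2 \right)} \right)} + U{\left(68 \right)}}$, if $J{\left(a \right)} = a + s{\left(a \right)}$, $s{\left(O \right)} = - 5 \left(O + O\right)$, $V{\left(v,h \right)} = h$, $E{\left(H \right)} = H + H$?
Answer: $\sqrt{314621} \approx 560.91$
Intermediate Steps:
$E{\left(H \right)} = 2 H$
$s{\left(O \right)} = - 10 O$ ($s{\left(O \right)} = - 5 \cdot 2 O = - 10 O$)
$U{\left(d \right)} = d^{3}$ ($U{\left(d \right)} = d d^{2} = d^{3}$)
$J{\left(a \right)} = - 9 a$ ($J{\left(a \right)} = a - 10 a = - 9 a$)
$\sqrt{J{\left(-17 - E{\left(2 \right)} \right)} + U{\left(68 \right)}} = \sqrt{- 9 \left(-17 - 2 \cdot 2\right) + 68^{3}} = \sqrt{- 9 \left(-17 - 4\right) + 314432} = \sqrt{\left(-9\right) \left(-21\right) + 314432} = \sqrt{189 + 314432} = \sqrt{314621}$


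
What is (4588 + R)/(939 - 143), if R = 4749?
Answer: 9337/796 ≈ 11.730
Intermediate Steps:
(4588 + R)/(939 - 143) = (4588 + 4749)/(939 - 143) = 9337/796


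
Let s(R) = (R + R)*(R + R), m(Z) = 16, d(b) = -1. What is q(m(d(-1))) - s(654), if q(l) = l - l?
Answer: -1710864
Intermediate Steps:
s(R) = 4*R² (s(R) = (2*R)*(2*R) = 4*R²)
q(l) = 0
q(m(d(-1))) - s(654) = 0 - 4*654² = 0 - 4*427716 = 0 - 1*1710864 = 0 - 1710864 = -1710864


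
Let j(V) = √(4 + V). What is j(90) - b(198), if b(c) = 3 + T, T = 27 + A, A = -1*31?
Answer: 1 + √94 ≈ 10.695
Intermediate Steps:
A = -31
T = -4 (T = 27 - 31 = -4)
b(c) = -1 (b(c) = 3 - 4 = -1)
j(90) - b(198) = √(4 + 90) - 1*(-1) = √94 + 1 = 1 + √94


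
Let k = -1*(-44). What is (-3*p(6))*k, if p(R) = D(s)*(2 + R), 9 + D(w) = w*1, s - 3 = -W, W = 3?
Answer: 9504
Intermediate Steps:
s = 0 (s = 3 - 1*3 = 3 - 3 = 0)
k = 44
D(w) = -9 + w (D(w) = -9 + w*1 = -9 + w)
p(R) = -18 - 9*R (p(R) = (-9 + 0)*(2 + R) = -9*(2 + R) = -18 - 9*R)
(-3*p(6))*k = -3*(-18 - 9*6)*44 = -3*(-18 - 54)*44 = -3*(-72)*44 = 216*44 = 9504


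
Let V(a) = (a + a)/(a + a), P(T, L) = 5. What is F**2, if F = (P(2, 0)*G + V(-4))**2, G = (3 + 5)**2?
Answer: 10617447681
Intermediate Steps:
V(a) = 1 (V(a) = (2*a)/((2*a)) = (2*a)*(1/(2*a)) = 1)
G = 64 (G = 8**2 = 64)
F = 103041 (F = (5*64 + 1)**2 = (320 + 1)**2 = 321**2 = 103041)
F**2 = 103041**2 = 10617447681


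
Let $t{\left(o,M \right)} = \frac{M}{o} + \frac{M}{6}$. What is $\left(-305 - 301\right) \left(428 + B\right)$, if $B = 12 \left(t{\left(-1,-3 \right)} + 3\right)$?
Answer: $-299364$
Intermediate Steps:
$t{\left(o,M \right)} = \frac{M}{6} + \frac{M}{o}$ ($t{\left(o,M \right)} = \frac{M}{o} + M \frac{1}{6} = \frac{M}{o} + \frac{M}{6} = \frac{M}{6} + \frac{M}{o}$)
$B = 66$ ($B = 12 \left(\left(\frac{1}{6} \left(-3\right) - \frac{3}{-1}\right) + 3\right) = 12 \left(\left(- \frac{1}{2} - -3\right) + 3\right) = 12 \left(\left(- \frac{1}{2} + 3\right) + 3\right) = 12 \left(\frac{5}{2} + 3\right) = 12 \cdot \frac{11}{2} = 66$)
$\left(-305 - 301\right) \left(428 + B\right) = \left(-305 - 301\right) \left(428 + 66\right) = \left(-606\right) 494 = -299364$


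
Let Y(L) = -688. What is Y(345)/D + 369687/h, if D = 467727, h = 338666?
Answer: 172679589241/158403232182 ≈ 1.0901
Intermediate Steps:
Y(345)/D + 369687/h = -688/467727 + 369687/338666 = 172679589241/158403232182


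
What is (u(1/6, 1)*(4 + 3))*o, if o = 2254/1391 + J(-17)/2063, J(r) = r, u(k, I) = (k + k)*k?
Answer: 32384485/51653394 ≈ 0.62696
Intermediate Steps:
u(k, I) = 2*k² (u(k, I) = (2*k)*k = 2*k²)
o = 4626355/2869633 (o = 2254/1391 - 17/2063 = 4626355/2869633 ≈ 1.6122)
(u(1/6, 1)*(4 + 3))*o = ((2*(1/6)²)*(4 + 3))*(4626355/2869633) = ((2*(⅙)²)*7)*(4626355/2869633) = ((2*(1/36))*7)*(4626355/2869633) = ((1/18)*7)*(4626355/2869633) = (7/18)*(4626355/2869633) = 32384485/51653394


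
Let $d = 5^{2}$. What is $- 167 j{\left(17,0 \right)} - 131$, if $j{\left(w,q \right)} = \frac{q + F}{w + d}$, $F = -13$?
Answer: $- \frac{3331}{42} \approx -79.31$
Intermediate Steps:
$d = 25$
$j{\left(w,q \right)} = \frac{-13 + q}{25 + w}$ ($j{\left(w,q \right)} = \frac{q - 13}{w + 25} = \frac{-13 + q}{25 + w}$)
$- 167 j{\left(17,0 \right)} - 131 = - 167 \frac{-13 + 0}{25 + 17} - 131 = - 167 \cdot \frac{1}{42} \left(-13\right) - 131 = \left(-167\right) \left(- \frac{13}{42}\right) - 131 = \frac{2171}{42} - 131 = - \frac{3331}{42}$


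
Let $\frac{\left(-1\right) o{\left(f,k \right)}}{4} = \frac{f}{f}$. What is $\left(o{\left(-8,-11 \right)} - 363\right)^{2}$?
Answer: $134689$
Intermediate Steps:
$o{\left(f,k \right)} = -4$ ($o{\left(f,k \right)} = - 4 \frac{f}{f} = \left(-4\right) 1 = -4$)
$\left(o{\left(-8,-11 \right)} - 363\right)^{2} = \left(-4 - 363\right)^{2} = \left(-367\right)^{2} = 134689$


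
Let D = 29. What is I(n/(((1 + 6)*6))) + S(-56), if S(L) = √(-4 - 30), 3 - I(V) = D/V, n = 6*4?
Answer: -191/4 + I*√34 ≈ -47.75 + 5.831*I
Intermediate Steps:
n = 24
I(V) = 3 - 29/V
S(L) = I*√34 (S(L) = √(-34) = I*√34)
I(n/(((1 + 6)*6))) + S(-56) = (3 - 29/(24/(((1 + 6)*6)))) + I*√34 = (3 - 29/(24/((7*6)))) + I*√34 = (3 - 29/(24/42)) + I*√34 = (3 - 29/(24*(1/42))) + I*√34 = (3 - 29/4/7) + I*√34 = (3 - 29*7/4) + I*√34 = (3 - 203/4) + I*√34 = -191/4 + I*√34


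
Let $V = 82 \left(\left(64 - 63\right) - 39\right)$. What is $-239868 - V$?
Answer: $-236752$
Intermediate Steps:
$V = -3116$ ($V = 82 \left(\left(64 - 63\right) - 39\right) = 82 \left(1 - 39\right) = 82 \left(-38\right) = -3116$)
$-239868 - V = -239868 - -3116 = -239868 + 3116 = -236752$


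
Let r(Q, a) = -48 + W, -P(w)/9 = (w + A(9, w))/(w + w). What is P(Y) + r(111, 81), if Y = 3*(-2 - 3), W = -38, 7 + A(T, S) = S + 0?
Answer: -971/10 ≈ -97.100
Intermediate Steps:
A(T, S) = -7 + S (A(T, S) = -7 + (S + 0) = -7 + S)
Y = -15 (Y = 3*(-5) = -15)
P(w) = -9*(-7 + 2*w)/(2*w) (P(w) = -9*(w + (-7 + w))/(w + w) = -9*(-7 + 2*w)/(2*w))
r(Q, a) = -86 (r(Q, a) = -48 - 38 = -86)
P(Y) + r(111, 81) = (-9 + (63/2)/(-15)) - 86 = (-9 + (63/2)*(-1/15)) - 86 = (-9 - 21/10) - 86 = -111/10 - 86 = -971/10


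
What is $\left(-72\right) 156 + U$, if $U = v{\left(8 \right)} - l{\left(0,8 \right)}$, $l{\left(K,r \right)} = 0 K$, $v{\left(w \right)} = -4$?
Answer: $-11236$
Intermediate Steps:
$l{\left(K,r \right)} = 0$
$U = -4$ ($U = -4 - 0 = -4 + 0 = -4$)
$\left(-72\right) 156 + U = \left(-72\right) 156 - 4 = -11232 - 4 = -11236$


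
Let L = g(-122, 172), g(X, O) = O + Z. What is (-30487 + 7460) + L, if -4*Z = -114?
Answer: -45653/2 ≈ -22827.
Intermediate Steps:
Z = 57/2 (Z = -¼*(-114) = 57/2 ≈ 28.500)
g(X, O) = 57/2 + O (g(X, O) = O + 57/2 = 57/2 + O)
L = 401/2 (L = 57/2 + 172 = 401/2 ≈ 200.50)
(-30487 + 7460) + L = (-30487 + 7460) + 401/2 = -23027 + 401/2 = -45653/2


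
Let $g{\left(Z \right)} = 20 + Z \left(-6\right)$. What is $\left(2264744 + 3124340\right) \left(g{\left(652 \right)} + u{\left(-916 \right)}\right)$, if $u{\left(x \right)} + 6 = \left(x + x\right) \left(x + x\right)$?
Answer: $18065966409384$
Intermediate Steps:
$u{\left(x \right)} = -6 + 4 x^{2}$ ($u{\left(x \right)} = -6 + \left(x + x\right) \left(x + x\right) = -6 + 2 x 2 x = -6 + 4 x^{2}$)
$g{\left(Z \right)} = 20 - 6 Z$
$\left(2264744 + 3124340\right) \left(g{\left(652 \right)} + u{\left(-916 \right)}\right) = \left(2264744 + 3124340\right) \left(\left(20 - 3912\right) - \left(6 - 4 \left(-916\right)^{2}\right)\right) = 5389084 \left(\left(20 - 3912\right) + \left(-6 + 4 \cdot 839056\right)\right) = 5389084 \left(-3892 + \left(-6 + 3356224\right)\right) = 5389084 \left(-3892 + 3356218\right) = 5389084 \cdot 3352326 = 18065966409384$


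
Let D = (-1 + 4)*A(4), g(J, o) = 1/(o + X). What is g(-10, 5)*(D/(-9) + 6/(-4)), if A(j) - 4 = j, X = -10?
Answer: ⅚ ≈ 0.83333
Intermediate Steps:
A(j) = 4 + j
g(J, o) = 1/(-10 + o) (g(J, o) = 1/(o - 10) = 1/(-10 + o))
D = 24 (D = (-1 + 4)*(4 + 4) = 3*8 = 24)
g(-10, 5)*(D/(-9) + 6/(-4)) = (24/(-9) + 6/(-4))/(-10 + 5) = (24*(-⅑) + 6*(-¼))/(-5) = -(-8/3 - 3/2)/5 = -⅕*(-25/6) = ⅚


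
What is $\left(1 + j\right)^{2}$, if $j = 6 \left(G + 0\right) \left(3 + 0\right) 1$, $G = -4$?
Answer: $5041$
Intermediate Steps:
$j = -72$ ($j = 6 \left(-4 + 0\right) \left(3 + 0\right) 1 = 6 \left(\left(-4\right) 3\right) 1 = 6 \left(-12\right) 1 = \left(-72\right) 1 = -72$)
$\left(1 + j\right)^{2} = \left(1 - 72\right)^{2} = \left(-71\right)^{2} = 5041$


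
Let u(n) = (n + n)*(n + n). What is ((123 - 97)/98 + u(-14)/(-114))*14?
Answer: -36934/399 ≈ -92.566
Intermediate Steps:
u(n) = 4*n² (u(n) = (2*n)*(2*n) = 4*n²)
((123 - 97)/98 + u(-14)/(-114))*14 = ((123 - 97)/98 + (4*(-14)²)/(-114))*14 = (26*(1/98) + (4*196)*(-1/114))*14 = (13/49 + 784*(-1/114))*14 = (13/49 - 392/57)*14 = -18467/2793*14 = -36934/399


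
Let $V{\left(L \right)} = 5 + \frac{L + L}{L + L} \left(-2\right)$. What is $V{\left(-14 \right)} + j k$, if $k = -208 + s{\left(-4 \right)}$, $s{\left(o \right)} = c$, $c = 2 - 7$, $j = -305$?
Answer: $64968$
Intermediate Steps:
$V{\left(L \right)} = 3$ ($V{\left(L \right)} = 5 + \frac{2 L}{2 L} \left(-2\right) = 5 + 2 L \frac{1}{2 L} \left(-2\right) = 5 + 1 \left(-2\right) = 5 - 2 = 3$)
$c = -5$
$s{\left(o \right)} = -5$
$k = -213$ ($k = -208 - 5 = -213$)
$V{\left(-14 \right)} + j k = 3 - -64965 = 3 + 64965 = 64968$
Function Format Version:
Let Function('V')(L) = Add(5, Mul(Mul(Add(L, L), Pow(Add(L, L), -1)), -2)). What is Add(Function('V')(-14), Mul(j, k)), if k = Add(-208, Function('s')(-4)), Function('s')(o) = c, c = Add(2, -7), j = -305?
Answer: 64968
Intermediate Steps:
Function('V')(L) = 3 (Function('V')(L) = Add(5, Mul(Mul(Mul(2, L), Pow(Mul(2, L), -1)), -2)) = Add(5, Mul(Mul(Mul(2, L), Mul(Rational(1, 2), Pow(L, -1))), -2)) = Add(5, Mul(1, -2)) = Add(5, -2) = 3)
c = -5
Function('s')(o) = -5
k = -213 (k = Add(-208, -5) = -213)
Add(Function('V')(-14), Mul(j, k)) = Add(3, Mul(-305, -213)) = Add(3, 64965) = 64968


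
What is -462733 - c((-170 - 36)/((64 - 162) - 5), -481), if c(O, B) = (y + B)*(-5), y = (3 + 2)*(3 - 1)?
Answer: -465088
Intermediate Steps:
y = 10 (y = 5*2 = 10)
c(O, B) = -50 - 5*B (c(O, B) = (10 + B)*(-5) = -50 - 5*B)
-462733 - c((-170 - 36)/((64 - 162) - 5), -481) = -462733 - (-50 - 5*(-481)) = -462733 - (-50 + 2405) = -462733 - 1*2355 = -462733 - 2355 = -465088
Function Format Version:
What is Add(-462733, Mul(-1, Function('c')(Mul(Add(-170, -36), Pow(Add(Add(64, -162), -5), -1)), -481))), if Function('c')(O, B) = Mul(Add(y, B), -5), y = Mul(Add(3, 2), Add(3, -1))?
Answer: -465088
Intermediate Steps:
y = 10 (y = Mul(5, 2) = 10)
Function('c')(O, B) = Add(-50, Mul(-5, B)) (Function('c')(O, B) = Mul(Add(10, B), -5) = Add(-50, Mul(-5, B)))
Add(-462733, Mul(-1, Function('c')(Mul(Add(-170, -36), Pow(Add(Add(64, -162), -5), -1)), -481))) = Add(-462733, Mul(-1, Add(-50, Mul(-5, -481)))) = Add(-462733, Mul(-1, Add(-50, 2405))) = Add(-462733, Mul(-1, 2355)) = Add(-462733, -2355) = -465088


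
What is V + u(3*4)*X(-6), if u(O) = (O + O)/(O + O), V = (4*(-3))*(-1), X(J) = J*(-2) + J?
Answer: 18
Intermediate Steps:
X(J) = -J (X(J) = -2*J + J = -J)
V = 12 (V = -12*(-1) = 12)
u(O) = 1 (u(O) = (2*O)/((2*O)) = (2*O)*(1/(2*O)) = 1)
V + u(3*4)*X(-6) = 12 + 1*(-1*(-6)) = 12 + 1*6 = 12 + 6 = 18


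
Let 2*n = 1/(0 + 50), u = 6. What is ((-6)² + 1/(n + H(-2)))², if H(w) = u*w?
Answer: 1854508096/1437601 ≈ 1290.0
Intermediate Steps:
H(w) = 6*w
n = 1/100 (n = 1/(2*(0 + 50)) = (½)/50 = (½)*(1/50) = 1/100 ≈ 0.010000)
((-6)² + 1/(n + H(-2)))² = ((-6)² + 1/(1/100 + 6*(-2)))² = (36 + 1/(1/100 - 12))² = (36 + 1/(-1199/100))² = (36 - 100/1199)² = (43064/1199)² = 1854508096/1437601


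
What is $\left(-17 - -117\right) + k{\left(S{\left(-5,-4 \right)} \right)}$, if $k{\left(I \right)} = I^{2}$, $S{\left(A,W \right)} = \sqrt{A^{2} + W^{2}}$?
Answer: $141$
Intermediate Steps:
$\left(-17 - -117\right) + k{\left(S{\left(-5,-4 \right)} \right)} = \left(-17 - -117\right) + \left(\sqrt{\left(-5\right)^{2} + \left(-4\right)^{2}}\right)^{2} = \left(-17 + 117\right) + \left(\sqrt{25 + 16}\right)^{2} = 100 + \left(\sqrt{41}\right)^{2} = 100 + 41 = 141$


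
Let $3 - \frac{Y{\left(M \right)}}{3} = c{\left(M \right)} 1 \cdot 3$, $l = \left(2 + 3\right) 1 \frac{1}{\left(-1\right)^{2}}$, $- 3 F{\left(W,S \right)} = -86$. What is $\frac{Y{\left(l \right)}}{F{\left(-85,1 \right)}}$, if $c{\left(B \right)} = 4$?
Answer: $- \frac{81}{86} \approx -0.94186$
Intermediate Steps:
$F{\left(W,S \right)} = \frac{86}{3}$ ($F{\left(W,S \right)} = \left(- \frac{1}{3}\right) \left(-86\right) = \frac{86}{3}$)
$l = 5$ ($l = 5 \cdot 1 \cdot 1^{-1} = 5 \cdot 1 \cdot 1 = 5 \cdot 1 = 5$)
$Y{\left(M \right)} = -27$ ($Y{\left(M \right)} = 9 - 3 \cdot 4 \cdot 1 \cdot 3 = 9 - 3 \cdot 4 \cdot 3 = 9 - 36 = -27$)
$\frac{Y{\left(l \right)}}{F{\left(-85,1 \right)}} = - \frac{27}{\frac{86}{3}} = \left(-27\right) \frac{3}{86} = - \frac{81}{86}$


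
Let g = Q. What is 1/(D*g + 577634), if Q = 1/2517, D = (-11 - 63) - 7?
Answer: 839/484634899 ≈ 1.7312e-6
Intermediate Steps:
D = -81 (D = -74 - 7 = -81)
Q = 1/2517 ≈ 0.00039730
g = 1/2517 ≈ 0.00039730
1/(D*g + 577634) = 1/(-81*1/2517 + 577634) = 1/(-27/839 + 577634) = 1/(484634899/839) = 839/484634899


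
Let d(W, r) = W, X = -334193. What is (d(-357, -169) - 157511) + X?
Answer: -492061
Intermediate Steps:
(d(-357, -169) - 157511) + X = (-357 - 157511) - 334193 = -157868 - 334193 = -492061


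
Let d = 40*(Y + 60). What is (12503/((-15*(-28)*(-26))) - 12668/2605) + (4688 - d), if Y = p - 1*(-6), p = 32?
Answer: 867043357/1137864 ≈ 761.99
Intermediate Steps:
Y = 38 (Y = 32 - 1*(-6) = 32 + 6 = 38)
d = 3920 (d = 40*(38 + 60) = 40*98 = 3920)
(12503/((-15*(-28)*(-26))) - 12668/2605) + (4688 - d) = (12503/((-15*(-28)*(-26))) - 12668/2605) + (4688 - 1*3920) = (12503/((420*(-26))) - 12668*1/2605) + (4688 - 3920) = (12503/(-10920) - 12668/2605) + 768 = (12503*(-1/10920) - 12668/2605) + 768 = (-12503/10920 - 12668/2605) + 768 = -6836195/1137864 + 768 = 867043357/1137864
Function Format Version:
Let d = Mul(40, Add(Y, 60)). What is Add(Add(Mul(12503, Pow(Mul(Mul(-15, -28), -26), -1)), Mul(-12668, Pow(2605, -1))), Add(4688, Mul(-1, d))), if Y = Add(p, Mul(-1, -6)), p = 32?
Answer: Rational(867043357, 1137864) ≈ 761.99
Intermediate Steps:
Y = 38 (Y = Add(32, Mul(-1, -6)) = Add(32, 6) = 38)
d = 3920 (d = Mul(40, Add(38, 60)) = Mul(40, 98) = 3920)
Add(Add(Mul(12503, Pow(Mul(Mul(-15, -28), -26), -1)), Mul(-12668, Pow(2605, -1))), Add(4688, Mul(-1, d))) = Add(Add(Mul(12503, Pow(Mul(Mul(-15, -28), -26), -1)), Mul(-12668, Pow(2605, -1))), Add(4688, Mul(-1, 3920))) = Add(Add(Mul(12503, Pow(Mul(420, -26), -1)), Mul(-12668, Rational(1, 2605))), Add(4688, -3920)) = Add(Add(Mul(12503, Pow(-10920, -1)), Rational(-12668, 2605)), 768) = Add(Add(Mul(12503, Rational(-1, 10920)), Rational(-12668, 2605)), 768) = Add(Add(Rational(-12503, 10920), Rational(-12668, 2605)), 768) = Add(Rational(-6836195, 1137864), 768) = Rational(867043357, 1137864)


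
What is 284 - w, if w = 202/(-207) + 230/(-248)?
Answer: 7338565/25668 ≈ 285.90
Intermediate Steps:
w = -48853/25668 (w = 202*(-1/207) + 230*(-1/248) = -202/207 - 115/124 = -48853/25668 ≈ -1.9033)
284 - w = 284 - 1*(-48853/25668) = 284 + 48853/25668 = 7338565/25668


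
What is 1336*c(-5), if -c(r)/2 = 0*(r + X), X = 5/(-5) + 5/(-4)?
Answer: 0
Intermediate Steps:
X = -9/4 (X = 5*(-1/5) + 5*(-1/4) = -1 - 5/4 = -9/4 ≈ -2.2500)
c(r) = 0 (c(r) = -0*(r - 9/4) = -0*(-9/4 + r) = -2*0 = 0)
1336*c(-5) = 1336*0 = 0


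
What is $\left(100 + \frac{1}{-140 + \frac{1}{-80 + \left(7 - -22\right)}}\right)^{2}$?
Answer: $\frac{509865974401}{50993881} \approx 9998.6$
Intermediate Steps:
$\left(100 + \frac{1}{-140 + \frac{1}{-80 + \left(7 - -22\right)}}\right)^{2} = \left(100 + \frac{1}{-140 + \frac{1}{-80 + \left(7 + 22\right)}}\right)^{2} = \left(100 + \frac{1}{-140 + \frac{1}{-80 + 29}}\right)^{2} = \left(100 + \frac{1}{-140 + \frac{1}{-51}}\right)^{2} = \left(100 + \frac{1}{-140 - \frac{1}{51}}\right)^{2} = \left(100 + \frac{1}{- \frac{7141}{51}}\right)^{2} = \left(100 - \frac{51}{7141}\right)^{2} = \left(\frac{714049}{7141}\right)^{2} = \frac{509865974401}{50993881}$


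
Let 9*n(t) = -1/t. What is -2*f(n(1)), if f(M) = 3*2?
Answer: -12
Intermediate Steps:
n(t) = -1/(9*t) (n(t) = (-1/t)/9 = -1/(9*t))
f(M) = 6
-2*f(n(1)) = -2*6 = -12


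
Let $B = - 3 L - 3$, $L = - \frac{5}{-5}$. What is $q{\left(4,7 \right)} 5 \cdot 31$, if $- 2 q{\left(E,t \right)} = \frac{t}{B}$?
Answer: $\frac{1085}{12} \approx 90.417$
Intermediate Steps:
$L = 1$ ($L = \left(-5\right) \left(- \frac{1}{5}\right) = 1$)
$B = -6$ ($B = \left(-3\right) 1 - 3 = -3 - 3 = -6$)
$q{\left(E,t \right)} = \frac{t}{12}$ ($q{\left(E,t \right)} = - \frac{t \frac{1}{-6}}{2} = - \frac{t \left(- \frac{1}{6}\right)}{2} = - \frac{\left(- \frac{1}{6}\right) t}{2} = \frac{t}{12}$)
$q{\left(4,7 \right)} 5 \cdot 31 = \frac{1}{12} \cdot 7 \cdot 5 \cdot 31 = \frac{7}{12} \cdot 5 \cdot 31 = \frac{35}{12} \cdot 31 = \frac{1085}{12}$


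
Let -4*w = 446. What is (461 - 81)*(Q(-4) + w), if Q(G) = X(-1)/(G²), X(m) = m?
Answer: -169575/4 ≈ -42394.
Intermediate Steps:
w = -223/2 (w = -¼*446 = -223/2 ≈ -111.50)
Q(G) = -1/G² (Q(G) = -1/(G²) = -1/G²)
(461 - 81)*(Q(-4) + w) = (461 - 81)*(-1/(-4)² - 223/2) = 380*(-1*1/16 - 223/2) = 380*(-1/16 - 223/2) = 380*(-1785/16) = -169575/4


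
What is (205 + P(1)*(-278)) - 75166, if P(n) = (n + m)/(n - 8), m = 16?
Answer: -520001/7 ≈ -74286.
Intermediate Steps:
P(n) = (16 + n)/(-8 + n) (P(n) = (n + 16)/(n - 8) = (16 + n)/(-8 + n))
(205 + P(1)*(-278)) - 75166 = (205 + ((16 + 1)/(-8 + 1))*(-278)) - 75166 = (205 + (17/(-7))*(-278)) - 75166 = (205 - ⅐*17*(-278)) - 75166 = (205 - 17/7*(-278)) - 75166 = (205 + 4726/7) - 75166 = 6161/7 - 75166 = -520001/7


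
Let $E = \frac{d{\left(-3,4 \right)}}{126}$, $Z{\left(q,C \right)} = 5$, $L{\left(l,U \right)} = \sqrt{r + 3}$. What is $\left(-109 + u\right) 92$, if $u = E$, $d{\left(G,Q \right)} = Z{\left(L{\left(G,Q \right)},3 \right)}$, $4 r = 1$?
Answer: $- \frac{631534}{63} \approx -10024.0$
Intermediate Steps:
$r = \frac{1}{4}$ ($r = \frac{1}{4} \cdot 1 = \frac{1}{4} \approx 0.25$)
$L{\left(l,U \right)} = \frac{\sqrt{13}}{2}$ ($L{\left(l,U \right)} = \sqrt{\frac{1}{4} + 3} = \sqrt{\frac{13}{4}} = \frac{\sqrt{13}}{2}$)
$d{\left(G,Q \right)} = 5$
$E = \frac{5}{126} \approx 0.039683$
$u = \frac{5}{126} \approx 0.039683$
$\left(-109 + u\right) 92 = \left(-109 + \frac{5}{126}\right) 92 = \left(- \frac{13729}{126}\right) 92 = - \frac{631534}{63}$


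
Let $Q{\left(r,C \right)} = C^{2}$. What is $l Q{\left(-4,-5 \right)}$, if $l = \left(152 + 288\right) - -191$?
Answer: $15775$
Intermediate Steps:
$l = 631$ ($l = 440 + 191 = 631$)
$l Q{\left(-4,-5 \right)} = 631 \left(-5\right)^{2} = 631 \cdot 25 = 15775$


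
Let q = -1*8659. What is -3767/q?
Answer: 3767/8659 ≈ 0.43504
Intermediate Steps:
q = -8659
-3767/q = -3767/(-8659) = -3767*(-1/8659) = 3767/8659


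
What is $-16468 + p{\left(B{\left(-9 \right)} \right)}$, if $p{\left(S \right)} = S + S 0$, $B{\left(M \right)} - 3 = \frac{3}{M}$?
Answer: $- \frac{49396}{3} \approx -16465.0$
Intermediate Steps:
$B{\left(M \right)} = 3 + \frac{3}{M}$
$p{\left(S \right)} = S$ ($p{\left(S \right)} = S + 0 = S$)
$-16468 + p{\left(B{\left(-9 \right)} \right)} = -16468 + \left(3 + \frac{3}{-9}\right) = -16468 + \left(3 + 3 \left(- \frac{1}{9}\right)\right) = -16468 + \left(3 - \frac{1}{3}\right) = -16468 + \frac{8}{3} = - \frac{49396}{3}$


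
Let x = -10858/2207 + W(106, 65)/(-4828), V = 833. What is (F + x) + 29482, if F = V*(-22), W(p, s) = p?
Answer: 59409470705/5327698 ≈ 11151.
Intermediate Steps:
x = -26328183/5327698 (x = -10858/2207 + 106/(-4828) = -10858*1/2207 + 106*(-1/4828) = -10858/2207 - 53/2414 = -26328183/5327698 ≈ -4.9418)
F = -18326 (F = 833*(-22) = -18326)
(F + x) + 29482 = (-18326 - 26328183/5327698) + 29482 = -97661721731/5327698 + 29482 = 59409470705/5327698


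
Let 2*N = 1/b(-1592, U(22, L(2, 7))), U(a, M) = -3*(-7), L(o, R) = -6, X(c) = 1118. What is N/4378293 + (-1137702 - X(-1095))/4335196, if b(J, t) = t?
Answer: -52353919075931/199297962154494 ≈ -0.26269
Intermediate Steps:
U(a, M) = 21
N = 1/42 (N = (½)/21 = (½)*(1/21) = 1/42 ≈ 0.023810)
N/4378293 + (-1137702 - X(-1095))/4335196 = (1/42)/4378293 + (-1137702 - 1*1118)/4335196 = (1/42)*(1/4378293) + (-1137702 - 1118)*(1/4335196) = 1/183888306 - 1138820*1/4335196 = 1/183888306 - 284705/1083799 = -52353919075931/199297962154494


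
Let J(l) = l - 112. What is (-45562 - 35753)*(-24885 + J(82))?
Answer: 2025963225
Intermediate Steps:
J(l) = -112 + l
(-45562 - 35753)*(-24885 + J(82)) = (-45562 - 35753)*(-24885 + (-112 + 82)) = -81315*(-24885 - 30) = -81315*(-24915) = 2025963225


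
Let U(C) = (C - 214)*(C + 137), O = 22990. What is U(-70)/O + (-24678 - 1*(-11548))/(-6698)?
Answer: 43602289/38496755 ≈ 1.1326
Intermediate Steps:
U(C) = (-214 + C)*(137 + C)
U(-70)/O + (-24678 - 1*(-11548))/(-6698) = (-29318 + (-70)**2 - 77*(-70))/22990 + (-24678 - 1*(-11548))/(-6698) = (-29318 + 4900 + 5390)*(1/22990) + (-24678 + 11548)*(-1/6698) = -19028*1/22990 - 13130*(-1/6698) = -9514/11495 + 6565/3349 = 43602289/38496755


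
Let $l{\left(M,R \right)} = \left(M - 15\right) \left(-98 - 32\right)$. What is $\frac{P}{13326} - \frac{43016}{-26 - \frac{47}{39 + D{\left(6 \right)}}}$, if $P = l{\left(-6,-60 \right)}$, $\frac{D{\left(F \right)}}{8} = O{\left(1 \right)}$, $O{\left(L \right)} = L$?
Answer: $\frac{95550821}{59967} \approx 1593.4$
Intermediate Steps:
$D{\left(F \right)} = 8$ ($D{\left(F \right)} = 8 \cdot 1 = 8$)
$l{\left(M,R \right)} = 1950 - 130 M$ ($l{\left(M,R \right)} = \left(-15 + M\right) \left(-130\right) = 1950 - 130 M$)
$P = 2730$ ($P = 1950 - -780 = 1950 + 780 = 2730$)
$\frac{P}{13326} - \frac{43016}{-26 - \frac{47}{39 + D{\left(6 \right)}}} = \frac{2730}{13326} - \frac{43016}{-26 - \frac{47}{39 + 8}} = 2730 \cdot \frac{1}{13326} - \frac{43016}{-26 - \frac{47}{47}} = \frac{455}{2221} - \frac{43016}{-26 - 1} = \frac{455}{2221} - \frac{43016}{-27} = \frac{455}{2221} - - \frac{43016}{27} = \frac{455}{2221} + \frac{43016}{27} = \frac{95550821}{59967}$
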